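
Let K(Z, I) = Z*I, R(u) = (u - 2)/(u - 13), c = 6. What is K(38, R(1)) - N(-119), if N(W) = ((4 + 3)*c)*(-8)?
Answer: 2035/6 ≈ 339.17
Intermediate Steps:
R(u) = (-2 + u)/(-13 + u)
K(Z, I) = I*Z
N(W) = -336 (N(W) = ((4 + 3)*6)*(-8) = (7*6)*(-8) = 42*(-8) = -336)
K(38, R(1)) - N(-119) = ((-2 + 1)/(-13 + 1))*38 - 1*(-336) = (-1/(-12))*38 + 336 = -1/12*(-1)*38 + 336 = (1/12)*38 + 336 = 19/6 + 336 = 2035/6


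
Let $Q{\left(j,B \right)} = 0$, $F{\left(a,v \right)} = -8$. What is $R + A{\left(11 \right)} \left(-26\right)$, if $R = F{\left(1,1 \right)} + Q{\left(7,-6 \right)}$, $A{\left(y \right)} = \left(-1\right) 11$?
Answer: $278$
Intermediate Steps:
$A{\left(y \right)} = -11$
$R = -8$ ($R = -8 + 0 = -8$)
$R + A{\left(11 \right)} \left(-26\right) = -8 - -286 = -8 + 286 = 278$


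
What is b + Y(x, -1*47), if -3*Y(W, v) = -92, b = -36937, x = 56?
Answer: -110719/3 ≈ -36906.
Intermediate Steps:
Y(W, v) = 92/3 (Y(W, v) = -⅓*(-92) = 92/3)
b + Y(x, -1*47) = -36937 + 92/3 = -110719/3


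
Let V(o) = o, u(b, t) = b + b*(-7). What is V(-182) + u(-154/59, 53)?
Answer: -9814/59 ≈ -166.34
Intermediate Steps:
u(b, t) = -6*b (u(b, t) = b - 7*b = -6*b)
V(-182) + u(-154/59, 53) = -182 - (-924)/59 = -182 - 6*(-154/59) = -182 + 924/59 = -9814/59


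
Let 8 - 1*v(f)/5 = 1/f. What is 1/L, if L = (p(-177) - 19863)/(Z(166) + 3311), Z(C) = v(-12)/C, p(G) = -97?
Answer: -6595997/39760320 ≈ -0.16589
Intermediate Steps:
v(f) = 40 - 5/f
Z(C) = 485/(12*C) (Z(C) = (40 - 5/(-12))/C = (40 - 5*(-1/12))/C = (40 + 5/12)/C = 485/(12*C))
L = -39760320/6595997 (L = (-97 - 19863)/((485/12)/166 + 3311) = -19960/((485/12)*(1/166) + 3311) = -19960/(485/1992 + 3311) = -19960/6595997/1992 = -19960*1992/6595997 = -39760320/6595997 ≈ -6.0279)
1/L = 1/(-39760320/6595997) = -6595997/39760320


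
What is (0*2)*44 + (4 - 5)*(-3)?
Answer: 3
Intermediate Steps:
(0*2)*44 + (4 - 5)*(-3) = 0*44 - 1*(-3) = 0 + 3 = 3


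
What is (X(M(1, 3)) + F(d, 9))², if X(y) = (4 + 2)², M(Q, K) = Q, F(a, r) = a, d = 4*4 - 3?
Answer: 2401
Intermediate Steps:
d = 13 (d = 16 - 3 = 13)
X(y) = 36 (X(y) = 6² = 36)
(X(M(1, 3)) + F(d, 9))² = (36 + 13)² = 49² = 2401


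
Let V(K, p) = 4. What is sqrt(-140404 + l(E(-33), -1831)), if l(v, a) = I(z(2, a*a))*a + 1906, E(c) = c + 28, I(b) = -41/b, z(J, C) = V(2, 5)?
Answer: I*sqrt(478921)/2 ≈ 346.02*I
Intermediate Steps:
z(J, C) = 4
E(c) = 28 + c
l(v, a) = 1906 - 41*a/4 (l(v, a) = (-41/4)*a + 1906 = (-41*1/4)*a + 1906 = -41*a/4 + 1906 = 1906 - 41*a/4)
sqrt(-140404 + l(E(-33), -1831)) = sqrt(-140404 + (1906 - 41/4*(-1831))) = sqrt(-140404 + (1906 + 75071/4)) = sqrt(-140404 + 82695/4) = sqrt(-478921/4) = I*sqrt(478921)/2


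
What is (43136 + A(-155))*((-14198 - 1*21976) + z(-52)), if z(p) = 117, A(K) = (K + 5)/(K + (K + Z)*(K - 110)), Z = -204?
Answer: -4924252964547/3166 ≈ -1.5554e+9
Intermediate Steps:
A(K) = (5 + K)/(K + (-204 + K)*(-110 + K)) (A(K) = (K + 5)/(K + (K - 204)*(K - 110)) = (5 + K)/(K + (-204 + K)*(-110 + K)))
(43136 + A(-155))*((-14198 - 1*21976) + z(-52)) = (43136 + (5 - 155)/(22440 + (-155)**2 - 313*(-155)))*((-14198 - 1*21976) + 117) = (43136 - 150/(22440 + 24025 + 48515))*((-14198 - 21976) + 117) = (43136 - 150/94980)*(-36174 + 117) = (43136 + (1/94980)*(-150))*(-36057) = (43136 - 5/3166)*(-36057) = (136568571/3166)*(-36057) = -4924252964547/3166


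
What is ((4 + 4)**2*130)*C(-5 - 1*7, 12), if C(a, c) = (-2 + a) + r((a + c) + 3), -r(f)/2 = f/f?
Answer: -133120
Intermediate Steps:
r(f) = -2 (r(f) = -2*f/f = -2*1 = -2)
C(a, c) = -4 + a (C(a, c) = (-2 + a) - 2 = -4 + a)
((4 + 4)**2*130)*C(-5 - 1*7, 12) = ((4 + 4)**2*130)*(-4 + (-5 - 1*7)) = (8**2*130)*(-4 + (-5 - 7)) = (64*130)*(-4 - 12) = 8320*(-16) = -133120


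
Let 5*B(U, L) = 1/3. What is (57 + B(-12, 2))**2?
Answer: 732736/225 ≈ 3256.6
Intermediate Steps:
B(U, L) = 1/15 (B(U, L) = (1/5)/3 = (1/5)*(1/3) = 1/15)
(57 + B(-12, 2))**2 = (57 + 1/15)**2 = (856/15)**2 = 732736/225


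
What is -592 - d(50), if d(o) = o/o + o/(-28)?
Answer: -8277/14 ≈ -591.21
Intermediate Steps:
d(o) = 1 - o/28 (d(o) = 1 + o*(-1/28) = 1 - o/28)
-592 - d(50) = -592 - (1 - 1/28*50) = -592 - (1 - 25/14) = -592 - 1*(-11/14) = -592 + 11/14 = -8277/14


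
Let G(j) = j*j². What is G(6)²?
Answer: 46656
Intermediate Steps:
G(j) = j³
G(6)² = (6³)² = 216² = 46656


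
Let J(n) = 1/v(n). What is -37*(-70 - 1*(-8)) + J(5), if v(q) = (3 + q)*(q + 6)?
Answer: 201873/88 ≈ 2294.0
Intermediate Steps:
v(q) = (3 + q)*(6 + q)
J(n) = 1/(18 + n**2 + 9*n)
-37*(-70 - 1*(-8)) + J(5) = -37*(-70 - 1*(-8)) + 1/(18 + 5**2 + 9*5) = -37*(-70 + 8) + 1/(18 + 25 + 45) = -37*(-62) + 1/88 = 2294 + 1/88 = 201873/88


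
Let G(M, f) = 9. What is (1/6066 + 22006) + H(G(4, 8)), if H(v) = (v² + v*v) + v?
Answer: 134525683/6066 ≈ 22177.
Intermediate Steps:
H(v) = v + 2*v² (H(v) = (v² + v²) + v = 2*v² + v = v + 2*v²)
(1/6066 + 22006) + H(G(4, 8)) = (1/6066 + 22006) + 9*(1 + 2*9) = (1/6066 + 22006) + 9*(1 + 18) = 133488397/6066 + 9*19 = 133488397/6066 + 171 = 134525683/6066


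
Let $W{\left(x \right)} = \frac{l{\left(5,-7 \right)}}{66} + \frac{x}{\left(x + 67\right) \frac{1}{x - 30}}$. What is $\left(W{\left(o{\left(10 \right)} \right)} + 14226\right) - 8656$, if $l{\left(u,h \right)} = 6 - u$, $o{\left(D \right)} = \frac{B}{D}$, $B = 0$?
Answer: $\frac{367621}{66} \approx 5570.0$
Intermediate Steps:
$o{\left(D \right)} = 0$ ($o{\left(D \right)} = \frac{0}{D} = 0$)
$W{\left(x \right)} = \frac{1}{66} + \frac{x \left(-30 + x\right)}{67 + x}$ ($W{\left(x \right)} = \frac{6 - 5}{66} + \frac{x}{\left(x + 67\right) \frac{1}{x - 30}} = \left(6 - 5\right) \frac{1}{66} + \frac{x}{\left(67 + x\right) \frac{1}{-30 + x}} = 1 \cdot \frac{1}{66} + \frac{x}{\frac{1}{-30 + x} \left(67 + x\right)} = \frac{1}{66} + x \frac{-30 + x}{67 + x} = \frac{1}{66} + \frac{x \left(-30 + x\right)}{67 + x}$)
$\left(W{\left(o{\left(10 \right)} \right)} + 14226\right) - 8656 = \left(\frac{67 - 0 + 66 \cdot 0^{2}}{66 \left(67 + 0\right)} + 14226\right) - 8656 = \left(\frac{67 + 0 + 66 \cdot 0}{66 \cdot 67} + 14226\right) - 8656 = \left(\frac{1}{66} \cdot \frac{1}{67} \left(67 + 0 + 0\right) + 14226\right) - 8656 = \left(\frac{1}{66} \cdot \frac{1}{67} \cdot 67 + 14226\right) - 8656 = \left(\frac{1}{66} + 14226\right) - 8656 = \frac{938917}{66} - 8656 = \frac{367621}{66}$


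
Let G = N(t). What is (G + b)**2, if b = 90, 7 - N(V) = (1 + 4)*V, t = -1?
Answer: 10404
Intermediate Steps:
N(V) = 7 - 5*V (N(V) = 7 - (1 + 4)*V = 7 - 5*V)
G = 12 (G = 7 - 5*(-1) = 7 + 5 = 12)
(G + b)**2 = (12 + 90)**2 = 102**2 = 10404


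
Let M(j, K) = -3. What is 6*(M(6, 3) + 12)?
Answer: 54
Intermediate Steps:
6*(M(6, 3) + 12) = 6*(-3 + 12) = 6*9 = 54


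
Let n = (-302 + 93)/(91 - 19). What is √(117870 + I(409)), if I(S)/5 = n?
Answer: √16971190/12 ≈ 343.30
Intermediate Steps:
n = -209/72 ≈ -2.9028
I(S) = -1045/72 (I(S) = 5*(-209/72) = -1045/72)
√(117870 + I(409)) = √(117870 - 1045/72) = √(8485595/72) = √16971190/12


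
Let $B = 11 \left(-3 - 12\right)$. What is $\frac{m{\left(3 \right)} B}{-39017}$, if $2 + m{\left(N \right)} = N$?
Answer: $\frac{15}{3547} \approx 0.0042289$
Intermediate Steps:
$m{\left(N \right)} = -2 + N$
$B = -165$ ($B = 11 \left(-15\right) = -165$)
$\frac{m{\left(3 \right)} B}{-39017} = \frac{\left(-2 + 3\right) \left(-165\right)}{-39017} = 1 \left(-165\right) \left(- \frac{1}{39017}\right) = \left(-165\right) \left(- \frac{1}{39017}\right) = \frac{15}{3547}$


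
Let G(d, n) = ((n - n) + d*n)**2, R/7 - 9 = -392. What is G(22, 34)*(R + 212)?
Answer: -1381415376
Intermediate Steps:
R = -2681 (R = 63 + 7*(-392) = 63 - 2744 = -2681)
G(d, n) = d**2*n**2 (G(d, n) = (0 + d*n)**2 = (d*n)**2 = d**2*n**2)
G(22, 34)*(R + 212) = (22**2*34**2)*(-2681 + 212) = (484*1156)*(-2469) = 559504*(-2469) = -1381415376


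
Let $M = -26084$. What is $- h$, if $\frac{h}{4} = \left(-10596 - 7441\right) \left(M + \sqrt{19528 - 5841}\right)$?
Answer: $-1881908432 + 72148 \sqrt{13687} \approx -1.8735 \cdot 10^{9}$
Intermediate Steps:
$h = 1881908432 - 72148 \sqrt{13687}$ ($h = 4 \left(-10596 - 7441\right) \left(-26084 + \sqrt{19528 - 5841}\right) = 4 \left(- 18037 \left(-26084 + \sqrt{13687}\right)\right) = 4 \left(470477108 - 18037 \sqrt{13687}\right) = 1881908432 - 72148 \sqrt{13687} \approx 1.8735 \cdot 10^{9}$)
$- h = - (1881908432 - 72148 \sqrt{13687}) = -1881908432 + 72148 \sqrt{13687}$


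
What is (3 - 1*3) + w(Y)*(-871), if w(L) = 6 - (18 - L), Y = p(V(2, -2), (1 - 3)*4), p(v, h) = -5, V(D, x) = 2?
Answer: 14807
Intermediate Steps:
Y = -5
w(L) = -12 + L (w(L) = 6 + (-18 + L) = -12 + L)
(3 - 1*3) + w(Y)*(-871) = (3 - 1*3) + (-12 - 5)*(-871) = (3 - 3) - 17*(-871) = 0 + 14807 = 14807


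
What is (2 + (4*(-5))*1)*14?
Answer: -252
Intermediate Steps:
(2 + (4*(-5))*1)*14 = (2 - 20*1)*14 = (2 - 20)*14 = -18*14 = -252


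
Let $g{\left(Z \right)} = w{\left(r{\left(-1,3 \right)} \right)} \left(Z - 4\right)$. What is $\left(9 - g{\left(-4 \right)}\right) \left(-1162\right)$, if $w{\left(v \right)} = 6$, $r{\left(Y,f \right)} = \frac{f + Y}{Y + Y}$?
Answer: $-66234$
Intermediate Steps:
$r{\left(Y,f \right)} = \frac{Y + f}{2 Y}$
$g{\left(Z \right)} = -24 + 6 Z$ ($g{\left(Z \right)} = 6 \left(Z - 4\right) = 6 \left(-4 + Z\right) = -24 + 6 Z$)
$\left(9 - g{\left(-4 \right)}\right) \left(-1162\right) = \left(9 - \left(-24 + 6 \left(-4\right)\right)\right) \left(-1162\right) = \left(9 - \left(-24 - 24\right)\right) \left(-1162\right) = \left(9 - -48\right) \left(-1162\right) = \left(9 + 48\right) \left(-1162\right) = 57 \left(-1162\right) = -66234$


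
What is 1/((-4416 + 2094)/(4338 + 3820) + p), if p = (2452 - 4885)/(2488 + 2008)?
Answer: -18339184/15144063 ≈ -1.2110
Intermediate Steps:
p = -2433/4496 ≈ -0.54115
1/((-4416 + 2094)/(4338 + 3820) + p) = 1/((-4416 + 2094)/(4338 + 3820) - 2433/4496) = 1/(-2322/8158 - 2433/4496) = 1/(-2322*1/8158 - 2433/4496) = 1/(-1161/4079 - 2433/4496) = 1/(-15144063/18339184) = -18339184/15144063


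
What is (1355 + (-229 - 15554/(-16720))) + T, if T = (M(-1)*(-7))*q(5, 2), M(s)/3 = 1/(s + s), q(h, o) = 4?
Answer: 888387/760 ≈ 1168.9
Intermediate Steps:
M(s) = 3/(2*s) (M(s) = 3/(s + s) = 3/((2*s)) = 3*(1/(2*s)) = 3/(2*s))
T = 42 (T = (((3/2)/(-1))*(-7))*4 = (((3/2)*(-1))*(-7))*4 = -3/2*(-7)*4 = (21/2)*4 = 42)
(1355 + (-229 - 15554/(-16720))) + T = (1355 + (-229 - 15554/(-16720))) + 42 = (1355 + (-229 - 15554*(-1)/16720)) + 42 = (1355 + (-229 - 1*(-707/760))) + 42 = (1355 + (-229 + 707/760)) + 42 = (1355 - 173333/760) + 42 = 856467/760 + 42 = 888387/760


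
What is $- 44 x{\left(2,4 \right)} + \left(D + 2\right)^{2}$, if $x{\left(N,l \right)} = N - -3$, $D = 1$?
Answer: $-211$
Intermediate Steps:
$x{\left(N,l \right)} = 3 + N$ ($x{\left(N,l \right)} = N + 3 = 3 + N$)
$- 44 x{\left(2,4 \right)} + \left(D + 2\right)^{2} = - 44 \left(3 + 2\right) + \left(1 + 2\right)^{2} = \left(-44\right) 5 + 3^{2} = -220 + 9 = -211$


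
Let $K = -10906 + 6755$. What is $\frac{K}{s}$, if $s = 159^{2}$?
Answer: $- \frac{4151}{25281} \approx -0.16419$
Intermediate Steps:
$K = -4151$
$s = 25281$
$\frac{K}{s} = - \frac{4151}{25281}$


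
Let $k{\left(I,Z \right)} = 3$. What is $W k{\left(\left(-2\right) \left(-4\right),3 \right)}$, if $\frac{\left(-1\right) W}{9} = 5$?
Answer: $-135$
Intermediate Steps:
$W = -45$ ($W = \left(-9\right) 5 = -45$)
$W k{\left(\left(-2\right) \left(-4\right),3 \right)} = \left(-45\right) 3 = -135$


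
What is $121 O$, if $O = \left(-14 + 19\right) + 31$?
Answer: $4356$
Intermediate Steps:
$O = 36$ ($O = 5 + 31 = 36$)
$121 O = 121 \cdot 36 = 4356$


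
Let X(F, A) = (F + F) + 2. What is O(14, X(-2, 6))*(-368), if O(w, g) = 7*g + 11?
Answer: 1104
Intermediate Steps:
X(F, A) = 2 + 2*F (X(F, A) = 2*F + 2 = 2 + 2*F)
O(w, g) = 11 + 7*g
O(14, X(-2, 6))*(-368) = (11 + 7*(2 + 2*(-2)))*(-368) = (11 + 7*(2 - 4))*(-368) = (11 + 7*(-2))*(-368) = (11 - 14)*(-368) = -3*(-368) = 1104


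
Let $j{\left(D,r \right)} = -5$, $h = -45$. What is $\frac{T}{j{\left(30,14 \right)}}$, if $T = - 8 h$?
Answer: $-72$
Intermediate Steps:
$T = 360$ ($T = \left(-8\right) \left(-45\right) = 360$)
$\frac{T}{j{\left(30,14 \right)}} = \frac{360}{-5} = 360 \left(- \frac{1}{5}\right) = -72$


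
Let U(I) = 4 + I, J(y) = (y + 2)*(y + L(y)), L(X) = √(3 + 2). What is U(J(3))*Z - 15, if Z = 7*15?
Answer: 1980 + 525*√5 ≈ 3153.9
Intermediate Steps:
L(X) = √5
J(y) = (2 + y)*(y + √5) (J(y) = (y + 2)*(y + √5) = (2 + y)*(y + √5))
Z = 105
U(J(3))*Z - 15 = (4 + (3² + 2*3 + 2*√5 + 3*√5))*105 - 15 = (4 + (9 + 6 + 2*√5 + 3*√5))*105 - 15 = (4 + (15 + 5*√5))*105 - 15 = (19 + 5*√5)*105 - 15 = (1995 + 525*√5) - 15 = 1980 + 525*√5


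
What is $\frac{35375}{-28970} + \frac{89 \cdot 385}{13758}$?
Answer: $\frac{25298390}{19928463} \approx 1.2695$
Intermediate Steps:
$\frac{35375}{-28970} + \frac{89 \cdot 385}{13758} = 35375 \left(- \frac{1}{28970}\right) + 34265 \cdot \frac{1}{13758} = - \frac{7075}{5794} + \frac{34265}{13758} = \frac{25298390}{19928463}$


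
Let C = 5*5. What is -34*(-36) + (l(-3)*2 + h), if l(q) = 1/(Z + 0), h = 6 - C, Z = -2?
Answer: 1204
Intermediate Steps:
C = 25
h = -19 (h = 6 - 1*25 = 6 - 25 = -19)
l(q) = -½ (l(q) = 1/(-2 + 0) = 1/(-2) = -½)
-34*(-36) + (l(-3)*2 + h) = -34*(-36) + (-½*2 - 19) = 1224 + (-1 - 19) = 1224 - 20 = 1204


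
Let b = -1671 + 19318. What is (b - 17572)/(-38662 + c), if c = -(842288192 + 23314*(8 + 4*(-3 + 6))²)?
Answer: -75/851652454 ≈ -8.8064e-8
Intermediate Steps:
b = 17647
c = -851613792 (c = -(842288192 + 23314*(8 + 4*3)²) = -(842288192 + 23314*(8 + 12)²) = -23314/(1/(36128 + 20²)) = -23314/(1/(36128 + 400)) = -23314/(1/36528) = -23314/1/36528 = -23314*36528 = -851613792)
(b - 17572)/(-38662 + c) = (17647 - 17572)/(-38662 - 851613792) = 75/(-851652454) = 75*(-1/851652454) = -75/851652454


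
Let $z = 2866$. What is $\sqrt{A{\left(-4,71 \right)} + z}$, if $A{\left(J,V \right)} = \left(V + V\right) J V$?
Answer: $i \sqrt{37462} \approx 193.55 i$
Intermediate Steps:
$A{\left(J,V \right)} = 2 J V^{2}$ ($A{\left(J,V \right)} = 2 V J V = 2 J V^{2}$)
$\sqrt{A{\left(-4,71 \right)} + z} = \sqrt{2 \left(-4\right) 71^{2} + 2866} = \sqrt{2 \left(-4\right) 5041 + 2866} = \sqrt{-40328 + 2866} = \sqrt{-37462} = i \sqrt{37462}$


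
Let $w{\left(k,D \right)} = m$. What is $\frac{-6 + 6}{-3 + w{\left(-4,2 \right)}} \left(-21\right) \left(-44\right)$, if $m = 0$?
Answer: $0$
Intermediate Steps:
$w{\left(k,D \right)} = 0$
$\frac{-6 + 6}{-3 + w{\left(-4,2 \right)}} \left(-21\right) \left(-44\right) = \frac{-6 + 6}{-3 + 0} \left(-21\right) \left(-44\right) = \frac{0}{-3} \left(-21\right) \left(-44\right) = 0 \left(- \frac{1}{3}\right) \left(-21\right) \left(-44\right) = 0 \left(-21\right) \left(-44\right) = 0 \left(-44\right) = 0$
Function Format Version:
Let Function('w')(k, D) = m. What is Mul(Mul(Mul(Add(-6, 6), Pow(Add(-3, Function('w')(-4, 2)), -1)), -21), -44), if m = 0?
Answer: 0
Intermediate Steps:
Function('w')(k, D) = 0
Mul(Mul(Mul(Add(-6, 6), Pow(Add(-3, Function('w')(-4, 2)), -1)), -21), -44) = Mul(Mul(Mul(Add(-6, 6), Pow(Add(-3, 0), -1)), -21), -44) = Mul(Mul(Mul(0, Pow(-3, -1)), -21), -44) = Mul(Mul(Mul(0, Rational(-1, 3)), -21), -44) = Mul(Mul(0, -21), -44) = Mul(0, -44) = 0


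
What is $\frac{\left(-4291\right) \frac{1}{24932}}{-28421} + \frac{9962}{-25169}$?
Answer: $- \frac{7058889209685}{17834561410868} \approx -0.3958$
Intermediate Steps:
$\frac{\left(-4291\right) \frac{1}{24932}}{-28421} + \frac{9962}{-25169} = \left(-4291\right) \frac{1}{24932} \left(- \frac{1}{28421}\right) + 9962 \left(- \frac{1}{25169}\right) = \left(- \frac{4291}{24932}\right) \left(- \frac{1}{28421}\right) - \frac{9962}{25169} = \frac{4291}{708592372} - \frac{9962}{25169} = - \frac{7058889209685}{17834561410868}$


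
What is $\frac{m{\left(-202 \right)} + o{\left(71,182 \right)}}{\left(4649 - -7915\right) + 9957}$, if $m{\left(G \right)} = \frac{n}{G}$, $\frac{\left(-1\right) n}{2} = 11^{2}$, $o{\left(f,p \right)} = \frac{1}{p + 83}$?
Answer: $\frac{10722}{200924855} \approx 5.3363 \cdot 10^{-5}$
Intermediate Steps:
$o{\left(f,p \right)} = \frac{1}{83 + p}$
$n = -242$ ($n = - 2 \cdot 11^{2} = \left(-2\right) 121 = -242$)
$m{\left(G \right)} = - \frac{242}{G}$
$\frac{m{\left(-202 \right)} + o{\left(71,182 \right)}}{\left(4649 - -7915\right) + 9957} = \frac{- \frac{242}{-202} + \frac{1}{83 + 182}}{\left(4649 - -7915\right) + 9957} = \frac{\left(-242\right) \left(- \frac{1}{202}\right) + \frac{1}{265}}{\left(4649 + 7915\right) + 9957} = \frac{\frac{121}{101} + \frac{1}{265}}{12564 + 9957} = \frac{32166}{26765 \cdot 22521} = \frac{32166}{26765} \cdot \frac{1}{22521} = \frac{10722}{200924855}$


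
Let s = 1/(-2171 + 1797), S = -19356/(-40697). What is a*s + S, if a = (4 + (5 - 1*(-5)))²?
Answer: -368734/7610339 ≈ -0.048452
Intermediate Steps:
a = 196 (a = (4 + (5 + 5))² = (4 + 10)² = 14² = 196)
S = 19356/40697 (S = -19356*(-1/40697) = 19356/40697 ≈ 0.47561)
s = -1/374 (s = 1/(-374) = -1/374 ≈ -0.0026738)
a*s + S = 196*(-1/374) + 19356/40697 = -98/187 + 19356/40697 = -368734/7610339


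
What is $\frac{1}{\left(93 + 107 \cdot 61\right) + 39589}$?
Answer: $\frac{1}{46209} \approx 2.1641 \cdot 10^{-5}$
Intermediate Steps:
$\frac{1}{\left(93 + 107 \cdot 61\right) + 39589} = \frac{1}{\left(93 + 6527\right) + 39589} = \frac{1}{6620 + 39589} = \frac{1}{46209}$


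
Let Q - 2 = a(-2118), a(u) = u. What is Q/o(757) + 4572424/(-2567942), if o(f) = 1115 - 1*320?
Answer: -4534421176/1020756945 ≈ -4.4422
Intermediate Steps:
o(f) = 795 (o(f) = 1115 - 320 = 795)
Q = -2116 (Q = 2 - 2118 = -2116)
Q/o(757) + 4572424/(-2567942) = -2116/795 + 4572424/(-2567942) = -2116*1/795 + 4572424*(-1/2567942) = -2116/795 - 2286212/1283971 = -4534421176/1020756945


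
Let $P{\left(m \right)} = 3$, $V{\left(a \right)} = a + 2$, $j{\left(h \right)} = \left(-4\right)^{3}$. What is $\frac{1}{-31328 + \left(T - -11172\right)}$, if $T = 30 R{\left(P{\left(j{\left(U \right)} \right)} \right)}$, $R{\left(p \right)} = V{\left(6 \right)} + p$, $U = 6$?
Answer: $- \frac{1}{19826} \approx -5.0439 \cdot 10^{-5}$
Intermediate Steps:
$j{\left(h \right)} = -64$
$V{\left(a \right)} = 2 + a$
$R{\left(p \right)} = 8 + p$ ($R{\left(p \right)} = \left(2 + 6\right) + p = 8 + p$)
$T = 330$ ($T = 30 \left(8 + 3\right) = 30 \cdot 11 = 330$)
$\frac{1}{-31328 + \left(T - -11172\right)} = \frac{1}{-31328 + \left(330 - -11172\right)} = \frac{1}{-31328 + \left(330 + 11172\right)} = \frac{1}{-31328 + 11502} = \frac{1}{-19826} = - \frac{1}{19826}$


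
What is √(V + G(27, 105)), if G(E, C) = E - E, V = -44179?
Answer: I*√44179 ≈ 210.19*I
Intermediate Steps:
G(E, C) = 0
√(V + G(27, 105)) = √(-44179 + 0) = √(-44179) = I*√44179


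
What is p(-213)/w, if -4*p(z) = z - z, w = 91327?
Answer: 0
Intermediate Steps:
p(z) = 0 (p(z) = -(z - z)/4 = -¼*0 = 0)
p(-213)/w = 0/91327 = 0*(1/91327) = 0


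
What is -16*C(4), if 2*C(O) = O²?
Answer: -128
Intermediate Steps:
C(O) = O²/2
-16*C(4) = -8*4² = -8*16 = -16*8 = -128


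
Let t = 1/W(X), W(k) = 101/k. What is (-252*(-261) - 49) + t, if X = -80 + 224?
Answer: 6638167/101 ≈ 65724.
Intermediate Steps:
X = 144
t = 144/101 (t = 1/(101/144) = 144/101 ≈ 1.4257)
(-252*(-261) - 49) + t = (-252*(-261) - 49) + 144/101 = (65772 - 49) + 144/101 = 65723 + 144/101 = 6638167/101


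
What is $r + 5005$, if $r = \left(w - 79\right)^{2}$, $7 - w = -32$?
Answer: $6605$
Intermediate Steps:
$w = 39$ ($w = 7 - -32 = 7 + 32 = 39$)
$r = 1600$ ($r = \left(39 - 79\right)^{2} = \left(-40\right)^{2} = 1600$)
$r + 5005 = 1600 + 5005 = 6605$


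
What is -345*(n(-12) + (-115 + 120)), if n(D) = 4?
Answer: -3105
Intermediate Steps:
-345*(n(-12) + (-115 + 120)) = -345*(4 + (-115 + 120)) = -345*(4 + 5) = -345*9 = -3105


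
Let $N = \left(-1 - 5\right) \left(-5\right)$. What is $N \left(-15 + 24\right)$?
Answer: $270$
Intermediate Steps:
$N = 30$ ($N = \left(-1 - 5\right) \left(-5\right) = \left(-6\right) \left(-5\right) = 30$)
$N \left(-15 + 24\right) = 30 \left(-15 + 24\right) = 30 \cdot 9 = 270$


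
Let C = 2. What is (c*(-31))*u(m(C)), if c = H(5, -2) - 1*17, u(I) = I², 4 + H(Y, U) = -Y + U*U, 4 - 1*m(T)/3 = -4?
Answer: 392832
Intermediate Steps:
m(T) = 24 (m(T) = 12 - 3*(-4) = 12 + 12 = 24)
H(Y, U) = -4 + U² - Y (H(Y, U) = -4 + (-Y + U*U) = -4 + (-Y + U²) = -4 + (U² - Y) = -4 + U² - Y)
c = -22 (c = (-4 + (-2)² - 1*5) - 1*17 = (-4 + 4 - 5) - 17 = -5 - 17 = -22)
(c*(-31))*u(m(C)) = -22*(-31)*24² = 682*576 = 392832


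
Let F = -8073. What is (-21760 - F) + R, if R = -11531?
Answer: -25218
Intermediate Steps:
(-21760 - F) + R = (-21760 - 1*(-8073)) - 11531 = (-21760 + 8073) - 11531 = -13687 - 11531 = -25218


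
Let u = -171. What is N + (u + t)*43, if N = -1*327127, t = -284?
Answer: -346692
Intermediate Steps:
N = -327127
N + (u + t)*43 = -327127 + (-171 - 284)*43 = -327127 - 455*43 = -327127 - 19565 = -346692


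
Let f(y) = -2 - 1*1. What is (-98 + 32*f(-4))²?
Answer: 37636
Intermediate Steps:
f(y) = -3 (f(y) = -2 - 1 = -3)
(-98 + 32*f(-4))² = (-98 + 32*(-3))² = (-98 - 96)² = (-194)² = 37636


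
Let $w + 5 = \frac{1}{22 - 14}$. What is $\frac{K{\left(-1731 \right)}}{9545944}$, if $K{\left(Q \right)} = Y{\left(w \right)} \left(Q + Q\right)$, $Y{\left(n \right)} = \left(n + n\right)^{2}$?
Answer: $- \frac{2632851}{76367552} \approx -0.034476$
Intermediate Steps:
$w = - \frac{39}{8}$ ($w = -5 + \frac{1}{22 - 14} = -5 + \frac{1}{8} = - \frac{39}{8} \approx -4.875$)
$Y{\left(n \right)} = 4 n^{2}$ ($Y{\left(n \right)} = \left(2 n\right)^{2} = 4 n^{2}$)
$K{\left(Q \right)} = \frac{1521 Q}{8}$ ($K{\left(Q \right)} = 4 \left(- \frac{39}{8}\right)^{2} \left(Q + Q\right) = 4 \cdot \frac{1521}{64} \cdot 2 Q = \frac{1521 \cdot 2 Q}{16} = \frac{1521 Q}{8}$)
$\frac{K{\left(-1731 \right)}}{9545944} = \frac{\frac{1521}{8} \left(-1731\right)}{9545944} = \left(- \frac{2632851}{8}\right) \frac{1}{9545944} = - \frac{2632851}{76367552}$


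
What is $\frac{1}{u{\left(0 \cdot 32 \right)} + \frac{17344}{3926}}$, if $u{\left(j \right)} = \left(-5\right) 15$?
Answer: $- \frac{1963}{138553} \approx -0.014168$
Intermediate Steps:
$u{\left(j \right)} = -75$
$\frac{1}{u{\left(0 \cdot 32 \right)} + \frac{17344}{3926}} = \frac{1}{-75 + \frac{17344}{3926}} = \frac{1}{-75 + 17344 \cdot \frac{1}{3926}} = \frac{1}{-75 + \frac{8672}{1963}} = \frac{1}{- \frac{138553}{1963}} = - \frac{1963}{138553}$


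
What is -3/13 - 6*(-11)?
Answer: 855/13 ≈ 65.769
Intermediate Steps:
-3/13 - 6*(-11) = -3*1/13 + 66 = -3/13 + 66 = 855/13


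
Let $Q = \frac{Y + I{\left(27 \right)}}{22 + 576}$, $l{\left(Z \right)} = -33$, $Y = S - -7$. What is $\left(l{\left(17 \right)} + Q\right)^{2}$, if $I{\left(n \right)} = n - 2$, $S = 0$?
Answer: $\frac{97042201}{89401} \approx 1085.5$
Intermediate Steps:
$I{\left(n \right)} = -2 + n$
$Y = 7$ ($Y = 0 - -7 = 0 + 7 = 7$)
$Q = \frac{16}{299}$ ($Q = \frac{7 + \left(-2 + 27\right)}{22 + 576} = \frac{7 + 25}{598} = 32 \cdot \frac{1}{598} = \frac{16}{299} \approx 0.053512$)
$\left(l{\left(17 \right)} + Q\right)^{2} = \left(-33 + \frac{16}{299}\right)^{2} = \left(- \frac{9851}{299}\right)^{2} = \frac{97042201}{89401}$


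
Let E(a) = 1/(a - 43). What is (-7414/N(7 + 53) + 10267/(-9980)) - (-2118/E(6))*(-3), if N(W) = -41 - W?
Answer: 237047036793/1007980 ≈ 2.3517e+5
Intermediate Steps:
E(a) = 1/(-43 + a)
(-7414/N(7 + 53) + 10267/(-9980)) - (-2118/E(6))*(-3) = (-7414/(-41 - (7 + 53)) + 10267/(-9980)) - (-2118/(1/(-43 + 6)))*(-3) = (-7414/(-41 - 1*60) + 10267*(-1/9980)) - (-2118/(1/(-37)))*(-3) = (-7414/(-41 - 60) - 10267/9980) - (-2118/(-1/37))*(-3) = (-7414/(-101) - 10267/9980) - (-2118*(-37))*(-3) = (-7414*(-1/101) - 10267/9980) - 78366*(-3) = (7414/101 - 10267/9980) - 1*(-235098) = 72954753/1007980 + 235098 = 237047036793/1007980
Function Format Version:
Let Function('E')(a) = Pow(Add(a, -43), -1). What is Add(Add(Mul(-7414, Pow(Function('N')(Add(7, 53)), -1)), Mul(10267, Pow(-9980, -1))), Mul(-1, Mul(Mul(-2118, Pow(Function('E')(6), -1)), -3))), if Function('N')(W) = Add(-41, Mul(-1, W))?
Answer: Rational(237047036793, 1007980) ≈ 2.3517e+5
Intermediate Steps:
Function('E')(a) = Pow(Add(-43, a), -1)
Add(Add(Mul(-7414, Pow(Function('N')(Add(7, 53)), -1)), Mul(10267, Pow(-9980, -1))), Mul(-1, Mul(Mul(-2118, Pow(Function('E')(6), -1)), -3))) = Add(Add(Mul(-7414, Pow(Add(-41, Mul(-1, Add(7, 53))), -1)), Mul(10267, Pow(-9980, -1))), Mul(-1, Mul(Mul(-2118, Pow(Pow(Add(-43, 6), -1), -1)), -3))) = Add(Add(Mul(-7414, Pow(Add(-41, Mul(-1, 60)), -1)), Mul(10267, Rational(-1, 9980))), Mul(-1, Mul(Mul(-2118, Pow(Pow(-37, -1), -1)), -3))) = Add(Add(Mul(-7414, Pow(Add(-41, -60), -1)), Rational(-10267, 9980)), Mul(-1, Mul(Mul(-2118, Pow(Rational(-1, 37), -1)), -3))) = Add(Add(Mul(-7414, Pow(-101, -1)), Rational(-10267, 9980)), Mul(-1, Mul(Mul(-2118, -37), -3))) = Add(Add(Mul(-7414, Rational(-1, 101)), Rational(-10267, 9980)), Mul(-1, Mul(78366, -3))) = Add(Add(Rational(7414, 101), Rational(-10267, 9980)), Mul(-1, -235098)) = Add(Rational(72954753, 1007980), 235098) = Rational(237047036793, 1007980)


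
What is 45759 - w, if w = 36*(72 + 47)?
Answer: 41475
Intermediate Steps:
w = 4284 (w = 36*119 = 4284)
45759 - w = 45759 - 1*4284 = 45759 - 4284 = 41475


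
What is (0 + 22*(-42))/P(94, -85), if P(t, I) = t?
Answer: -462/47 ≈ -9.8298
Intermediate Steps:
(0 + 22*(-42))/P(94, -85) = (0 + 22*(-42))/94 = (0 - 924)*(1/94) = -924*1/94 = -462/47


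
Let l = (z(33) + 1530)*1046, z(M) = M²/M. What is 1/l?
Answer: 1/1634898 ≈ 6.1166e-7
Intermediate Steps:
z(M) = M
l = 1634898 (l = (33 + 1530)*1046 = 1563*1046 = 1634898)
1/l = 1/1634898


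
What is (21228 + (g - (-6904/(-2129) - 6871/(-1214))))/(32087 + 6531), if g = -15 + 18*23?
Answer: 55874264147/99812314508 ≈ 0.55979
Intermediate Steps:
g = 399 (g = -15 + 414 = 399)
(21228 + (g - (-6904/(-2129) - 6871/(-1214))))/(32087 + 6531) = (21228 + (399 - (-6904/(-2129) - 6871/(-1214))))/(32087 + 6531) = (21228 + (399 - (-6904*(-1/2129) - 6871*(-1/1214))))/38618 = (21228 + (399 - (6904/2129 + 6871/1214)))*(1/38618) = (21228 + (399 - 1*23009815/2584606))*(1/38618) = (21228 + (399 - 23009815/2584606))*(1/38618) = (21228 + 1008247979/2584606)*(1/38618) = (55874264147/2584606)*(1/38618) = 55874264147/99812314508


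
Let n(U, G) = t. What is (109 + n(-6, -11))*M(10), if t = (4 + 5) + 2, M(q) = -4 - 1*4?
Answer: -960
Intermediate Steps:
M(q) = -8 (M(q) = -4 - 4 = -8)
t = 11 (t = 9 + 2 = 11)
n(U, G) = 11
(109 + n(-6, -11))*M(10) = (109 + 11)*(-8) = 120*(-8) = -960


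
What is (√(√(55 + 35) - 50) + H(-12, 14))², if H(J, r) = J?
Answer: (12 - I*√(50 - 3*√10))² ≈ 103.49 - 152.76*I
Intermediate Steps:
(√(√(55 + 35) - 50) + H(-12, 14))² = (√(√(55 + 35) - 50) - 12)² = (√(√90 - 50) - 12)² = (√(3*√10 - 50) - 12)² = (√(-50 + 3*√10) - 12)² = (-12 + √(-50 + 3*√10))²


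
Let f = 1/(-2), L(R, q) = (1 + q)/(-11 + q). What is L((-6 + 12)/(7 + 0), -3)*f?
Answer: -1/14 ≈ -0.071429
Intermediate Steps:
L(R, q) = (1 + q)/(-11 + q)
f = -½ ≈ -0.50000
L((-6 + 12)/(7 + 0), -3)*f = ((1 - 3)/(-11 - 3))*(-½) = (-2/(-14))*(-½) = -1/14*(-2)*(-½) = (⅐)*(-½) = -1/14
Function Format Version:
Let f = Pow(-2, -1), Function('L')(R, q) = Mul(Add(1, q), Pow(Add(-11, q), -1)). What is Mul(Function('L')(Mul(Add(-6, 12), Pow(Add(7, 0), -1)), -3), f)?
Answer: Rational(-1, 14) ≈ -0.071429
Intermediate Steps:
Function('L')(R, q) = Mul(Pow(Add(-11, q), -1), Add(1, q))
f = Rational(-1, 2) ≈ -0.50000
Mul(Function('L')(Mul(Add(-6, 12), Pow(Add(7, 0), -1)), -3), f) = Mul(Mul(Pow(Add(-11, -3), -1), Add(1, -3)), Rational(-1, 2)) = Mul(Mul(Pow(-14, -1), -2), Rational(-1, 2)) = Mul(Mul(Rational(-1, 14), -2), Rational(-1, 2)) = Mul(Rational(1, 7), Rational(-1, 2)) = Rational(-1, 14)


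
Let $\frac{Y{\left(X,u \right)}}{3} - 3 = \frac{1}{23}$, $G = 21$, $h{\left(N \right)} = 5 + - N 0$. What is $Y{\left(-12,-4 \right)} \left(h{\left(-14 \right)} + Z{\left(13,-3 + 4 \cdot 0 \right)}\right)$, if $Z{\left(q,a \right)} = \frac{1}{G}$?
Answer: $\frac{1060}{23} \approx 46.087$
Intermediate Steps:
$h{\left(N \right)} = 5$ ($h{\left(N \right)} = 5 + 0 = 5$)
$Y{\left(X,u \right)} = \frac{210}{23}$ ($Y{\left(X,u \right)} = 9 + \frac{3}{23} = \frac{210}{23}$)
$Z{\left(q,a \right)} = \frac{1}{21}$
$Y{\left(-12,-4 \right)} \left(h{\left(-14 \right)} + Z{\left(13,-3 + 4 \cdot 0 \right)}\right) = \frac{210 \left(5 + \frac{1}{21}\right)}{23} = \frac{210}{23} \cdot \frac{106}{21} = \frac{1060}{23}$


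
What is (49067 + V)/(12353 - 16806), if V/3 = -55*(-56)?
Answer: -58307/4453 ≈ -13.094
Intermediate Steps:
V = 9240 (V = 3*(-55*(-56)) = 3*3080 = 9240)
(49067 + V)/(12353 - 16806) = (49067 + 9240)/(12353 - 16806) = 58307/(-4453) = 58307*(-1/4453) = -58307/4453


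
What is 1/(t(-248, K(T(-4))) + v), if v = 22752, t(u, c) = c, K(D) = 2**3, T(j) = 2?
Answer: 1/22760 ≈ 4.3937e-5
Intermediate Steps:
K(D) = 8
1/(t(-248, K(T(-4))) + v) = 1/(8 + 22752) = 1/22760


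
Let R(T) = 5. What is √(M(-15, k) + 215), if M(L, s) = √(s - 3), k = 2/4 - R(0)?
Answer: √(860 + 2*I*√30)/2 ≈ 14.663 + 0.093384*I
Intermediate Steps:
k = -9/2 (k = 2/4 - 1*5 = 2*(¼) - 5 = ½ - 5 = -9/2 ≈ -4.5000)
M(L, s) = √(-3 + s)
√(M(-15, k) + 215) = √(√(-3 - 9/2) + 215) = √(√(-15/2) + 215) = √(I*√30/2 + 215) = √(215 + I*√30/2)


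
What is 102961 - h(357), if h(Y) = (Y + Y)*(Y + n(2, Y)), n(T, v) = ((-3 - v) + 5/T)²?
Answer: -182811199/2 ≈ -9.1406e+7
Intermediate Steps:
n(T, v) = (-3 - v + 5/T)²
h(Y) = 2*Y*(Y + (1 + 2*Y)²/4) (h(Y) = (Y + Y)*(Y + (-5 + 3*2 + 2*Y)²/2²) = (2*Y)*(Y + (-5 + 6 + 2*Y)²/4) = (2*Y)*(Y + (1 + 2*Y)²/4) = 2*Y*(Y + (1 + 2*Y)²/4))
102961 - h(357) = 102961 - 357*((1 + 2*357)² + 4*357)/2 = 102961 - 357*((1 + 714)² + 1428)/2 = 102961 - 357*(715² + 1428)/2 = 102961 - 357*(511225 + 1428)/2 = 102961 - 357*512653/2 = 102961 - 1*183017121/2 = 102961 - 183017121/2 = -182811199/2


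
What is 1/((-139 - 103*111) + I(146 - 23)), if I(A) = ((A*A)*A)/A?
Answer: 1/3557 ≈ 0.00028114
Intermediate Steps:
I(A) = A² (I(A) = (A²*A)/A = A³/A = A²)
1/((-139 - 103*111) + I(146 - 23)) = 1/((-139 - 103*111) + (146 - 23)²) = 1/((-139 - 11433) + 123²) = 1/(-11572 + 15129) = 1/3557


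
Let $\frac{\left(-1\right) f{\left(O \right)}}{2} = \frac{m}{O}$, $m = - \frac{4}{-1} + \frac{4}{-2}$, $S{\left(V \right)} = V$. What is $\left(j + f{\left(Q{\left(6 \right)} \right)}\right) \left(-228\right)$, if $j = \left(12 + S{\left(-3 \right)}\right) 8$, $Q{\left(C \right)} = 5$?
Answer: $- \frac{81168}{5} \approx -16234.0$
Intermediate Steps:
$m = 2$ ($m = \left(-4\right) \left(-1\right) + 4 \left(- \frac{1}{2}\right) = 4 - 2 = 2$)
$j = 72$ ($j = \left(12 - 3\right) 8 = 9 \cdot 8 = 72$)
$f{\left(O \right)} = - \frac{4}{O}$ ($f{\left(O \right)} = - 2 \frac{1}{O} 2 = - 2 \frac{2}{O} = - \frac{4}{O}$)
$\left(j + f{\left(Q{\left(6 \right)} \right)}\right) \left(-228\right) = \left(72 - \frac{4}{5}\right) \left(-228\right) = \frac{356}{5} \left(-228\right) = - \frac{81168}{5}$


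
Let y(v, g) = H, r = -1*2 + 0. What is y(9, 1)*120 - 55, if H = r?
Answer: -295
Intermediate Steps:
r = -2 (r = -2 + 0 = -2)
H = -2
y(v, g) = -2
y(9, 1)*120 - 55 = -2*120 - 55 = -240 - 55 = -295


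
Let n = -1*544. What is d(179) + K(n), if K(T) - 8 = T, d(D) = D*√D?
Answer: -536 + 179*√179 ≈ 1858.9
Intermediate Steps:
d(D) = D^(3/2)
n = -544
K(T) = 8 + T
d(179) + K(n) = 179^(3/2) + (8 - 544) = 179*√179 - 536 = -536 + 179*√179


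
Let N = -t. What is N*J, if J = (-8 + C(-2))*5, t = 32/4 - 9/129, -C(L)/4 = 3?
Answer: 34100/43 ≈ 793.02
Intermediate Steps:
C(L) = -12 (C(L) = -4*3 = -12)
t = 341/43 (t = 32*(¼) - 9*1/129 = 8 - 3/43 = 341/43 ≈ 7.9302)
J = -100 (J = (-8 - 12)*5 = -20*5 = -100)
N = -341/43 (N = -1*341/43 = -341/43 ≈ -7.9302)
N*J = -341/43*(-100) = 34100/43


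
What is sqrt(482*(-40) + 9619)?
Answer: I*sqrt(9661) ≈ 98.29*I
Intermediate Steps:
sqrt(482*(-40) + 9619) = sqrt(-19280 + 9619) = sqrt(-9661) = I*sqrt(9661)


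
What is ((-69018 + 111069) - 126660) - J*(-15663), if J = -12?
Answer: -272565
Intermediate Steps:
((-69018 + 111069) - 126660) - J*(-15663) = ((-69018 + 111069) - 126660) - (-12)*(-15663) = (42051 - 126660) - 1*187956 = -84609 - 187956 = -272565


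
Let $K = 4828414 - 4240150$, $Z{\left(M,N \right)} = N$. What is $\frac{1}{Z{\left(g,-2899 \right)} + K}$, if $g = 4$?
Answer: $\frac{1}{585365} \approx 1.7083 \cdot 10^{-6}$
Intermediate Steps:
$K = 588264$
$\frac{1}{Z{\left(g,-2899 \right)} + K} = \frac{1}{-2899 + 588264} = \frac{1}{585365}$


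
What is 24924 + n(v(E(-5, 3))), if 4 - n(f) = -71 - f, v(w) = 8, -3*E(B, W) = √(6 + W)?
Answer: 25007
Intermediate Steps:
E(B, W) = -√(6 + W)/3
n(f) = 75 + f (n(f) = 4 - (-71 - f) = 4 + (71 + f) = 75 + f)
24924 + n(v(E(-5, 3))) = 24924 + (75 + 8) = 24924 + 83 = 25007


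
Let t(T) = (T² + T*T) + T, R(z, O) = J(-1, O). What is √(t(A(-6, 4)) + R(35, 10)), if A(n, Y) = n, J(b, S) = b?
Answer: √65 ≈ 8.0623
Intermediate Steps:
R(z, O) = -1
t(T) = T + 2*T² (t(T) = (T² + T²) + T = 2*T² + T = T + 2*T²)
√(t(A(-6, 4)) + R(35, 10)) = √(-6*(1 + 2*(-6)) - 1) = √(-6*(1 - 12) - 1) = √(-6*(-11) - 1) = √(66 - 1) = √65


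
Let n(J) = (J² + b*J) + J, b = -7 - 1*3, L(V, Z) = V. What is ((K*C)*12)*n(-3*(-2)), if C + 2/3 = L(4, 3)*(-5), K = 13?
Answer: 58032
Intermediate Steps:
C = -62/3 (C = -⅔ + 4*(-5) = -⅔ - 20 = -62/3 ≈ -20.667)
b = -10 (b = -7 - 3 = -10)
n(J) = J² - 9*J (n(J) = (J² - 10*J) + J = J² - 9*J)
((K*C)*12)*n(-3*(-2)) = ((13*(-62/3))*12)*((-3*(-2))*(-9 - 3*(-2))) = (-806/3*12)*(6*(-9 + 6)) = -19344*(-3) = -3224*(-18) = 58032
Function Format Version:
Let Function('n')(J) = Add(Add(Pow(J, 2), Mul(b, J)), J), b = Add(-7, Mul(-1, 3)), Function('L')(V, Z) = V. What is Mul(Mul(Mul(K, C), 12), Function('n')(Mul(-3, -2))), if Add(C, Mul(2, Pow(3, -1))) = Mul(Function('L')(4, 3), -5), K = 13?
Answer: 58032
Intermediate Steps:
C = Rational(-62, 3) (C = Add(Rational(-2, 3), Mul(4, -5)) = Add(Rational(-2, 3), -20) = Rational(-62, 3) ≈ -20.667)
b = -10 (b = Add(-7, -3) = -10)
Function('n')(J) = Add(Pow(J, 2), Mul(-9, J)) (Function('n')(J) = Add(Add(Pow(J, 2), Mul(-10, J)), J) = Add(Pow(J, 2), Mul(-9, J)))
Mul(Mul(Mul(K, C), 12), Function('n')(Mul(-3, -2))) = Mul(Mul(Mul(13, Rational(-62, 3)), 12), Mul(Mul(-3, -2), Add(-9, Mul(-3, -2)))) = Mul(Mul(Rational(-806, 3), 12), Mul(6, Add(-9, 6))) = Mul(-3224, Mul(6, -3)) = Mul(-3224, -18) = 58032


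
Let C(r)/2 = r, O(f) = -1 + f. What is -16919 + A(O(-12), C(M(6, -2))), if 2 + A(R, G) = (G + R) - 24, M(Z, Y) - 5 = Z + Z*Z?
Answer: -16864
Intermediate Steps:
M(Z, Y) = 5 + Z + Z**2 (M(Z, Y) = 5 + (Z + Z*Z) = 5 + (Z + Z**2) = 5 + Z + Z**2)
C(r) = 2*r
A(R, G) = -26 + G + R (A(R, G) = -2 + ((G + R) - 24) = -2 + (-24 + G + R) = -26 + G + R)
-16919 + A(O(-12), C(M(6, -2))) = -16919 + (-26 + 2*(5 + 6 + 6**2) + (-1 - 12)) = -16919 + (-26 + 2*(5 + 6 + 36) - 13) = -16919 + (-26 + 2*47 - 13) = -16919 + (-26 + 94 - 13) = -16919 + 55 = -16864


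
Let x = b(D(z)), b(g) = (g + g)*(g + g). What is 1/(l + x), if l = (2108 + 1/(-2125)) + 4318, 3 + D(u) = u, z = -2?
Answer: 2125/13867749 ≈ 0.00015323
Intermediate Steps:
D(u) = -3 + u
b(g) = 4*g**2 (b(g) = (2*g)*(2*g) = 4*g**2)
x = 100 (x = 4*(-3 - 2)**2 = 4*(-5)**2 = 4*25 = 100)
l = 13655249/2125 (l = (2108 - 1/2125) + 4318 = 4479499/2125 + 4318 = 13655249/2125 ≈ 6426.0)
1/(l + x) = 1/(13655249/2125 + 100) = 1/(13867749/2125) = 2125/13867749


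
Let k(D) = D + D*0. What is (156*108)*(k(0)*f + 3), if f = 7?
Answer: 50544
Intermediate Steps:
k(D) = D (k(D) = D + 0 = D)
(156*108)*(k(0)*f + 3) = (156*108)*(0*7 + 3) = 16848*(0 + 3) = 16848*3 = 50544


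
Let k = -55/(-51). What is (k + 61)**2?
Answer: 10023556/2601 ≈ 3853.7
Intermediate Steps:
k = 55/51 (k = -55*(-1/51) = 55/51 ≈ 1.0784)
(k + 61)**2 = (55/51 + 61)**2 = (3166/51)**2 = 10023556/2601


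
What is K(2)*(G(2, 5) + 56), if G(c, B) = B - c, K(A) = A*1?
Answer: 118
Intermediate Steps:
K(A) = A
K(2)*(G(2, 5) + 56) = 2*((5 - 1*2) + 56) = 2*((5 - 2) + 56) = 2*(3 + 56) = 2*59 = 118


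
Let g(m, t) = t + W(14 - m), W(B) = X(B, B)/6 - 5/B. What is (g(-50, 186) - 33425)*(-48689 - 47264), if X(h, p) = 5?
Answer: 612347386079/192 ≈ 3.1893e+9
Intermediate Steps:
W(B) = ⅚ - 5/B (W(B) = 5/6 - 5/B = 5*(⅙) - 5/B = ⅚ - 5/B)
g(m, t) = ⅚ + t - 5/(14 - m) (g(m, t) = t + (⅚ - 5/(14 - m)) = ⅚ + t - 5/(14 - m))
(g(-50, 186) - 33425)*(-48689 - 47264) = ((30 + (-14 - 50)*(5 + 6*186))/(6*(-14 - 50)) - 33425)*(-48689 - 47264) = ((⅙)*(30 - 64*(5 + 1116))/(-64) - 33425)*(-95953) = ((⅙)*(-1/64)*(30 - 64*1121) - 33425)*(-95953) = ((⅙)*(-1/64)*(30 - 71744) - 33425)*(-95953) = ((⅙)*(-1/64)*(-71714) - 33425)*(-95953) = (35857/192 - 33425)*(-95953) = -6381743/192*(-95953) = 612347386079/192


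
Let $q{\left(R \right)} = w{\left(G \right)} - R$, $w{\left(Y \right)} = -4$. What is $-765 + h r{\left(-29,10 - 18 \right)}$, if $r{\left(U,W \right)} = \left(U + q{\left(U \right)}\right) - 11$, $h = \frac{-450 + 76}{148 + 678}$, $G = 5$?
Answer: $- \frac{313140}{413} \approx -758.21$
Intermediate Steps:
$h = - \frac{187}{413}$ ($h = - \frac{374}{826} = \left(-374\right) \frac{1}{826} = - \frac{187}{413} \approx -0.45278$)
$q{\left(R \right)} = -4 - R$
$r{\left(U,W \right)} = -15$ ($r{\left(U,W \right)} = \left(U - \left(4 + U\right)\right) - 11 = -4 - 11 = -15$)
$-765 + h r{\left(-29,10 - 18 \right)} = -765 - - \frac{2805}{413} = -765 + \frac{2805}{413} = - \frac{313140}{413}$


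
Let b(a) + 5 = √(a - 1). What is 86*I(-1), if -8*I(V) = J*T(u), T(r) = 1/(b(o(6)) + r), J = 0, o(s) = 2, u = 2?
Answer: 0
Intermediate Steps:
b(a) = -5 + √(-1 + a) (b(a) = -5 + √(a - 1) = -5 + √(-1 + a))
T(r) = 1/(-4 + r) (T(r) = 1/((-5 + √(-1 + 2)) + r) = 1/((-5 + √1) + r) = 1/((-5 + 1) + r) = 1/(-4 + r))
I(V) = 0 (I(V) = -0/(-4 + 2) = -0/(-2) = -0*(-1)/2 = -⅛*0 = 0)
86*I(-1) = 86*0 = 0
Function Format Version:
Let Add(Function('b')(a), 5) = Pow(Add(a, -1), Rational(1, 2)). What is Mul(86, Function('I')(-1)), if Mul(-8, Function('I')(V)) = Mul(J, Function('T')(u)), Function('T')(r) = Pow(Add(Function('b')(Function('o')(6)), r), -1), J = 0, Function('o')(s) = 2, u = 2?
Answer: 0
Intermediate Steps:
Function('b')(a) = Add(-5, Pow(Add(-1, a), Rational(1, 2))) (Function('b')(a) = Add(-5, Pow(Add(a, -1), Rational(1, 2))) = Add(-5, Pow(Add(-1, a), Rational(1, 2))))
Function('T')(r) = Pow(Add(-4, r), -1) (Function('T')(r) = Pow(Add(Add(-5, Pow(Add(-1, 2), Rational(1, 2))), r), -1) = Pow(Add(Add(-5, Pow(1, Rational(1, 2))), r), -1) = Pow(Add(Add(-5, 1), r), -1) = Pow(Add(-4, r), -1))
Function('I')(V) = 0 (Function('I')(V) = Mul(Rational(-1, 8), Mul(0, Pow(Add(-4, 2), -1))) = Mul(Rational(-1, 8), Mul(0, Pow(-2, -1))) = Mul(Rational(-1, 8), Mul(0, Rational(-1, 2))) = Mul(Rational(-1, 8), 0) = 0)
Mul(86, Function('I')(-1)) = Mul(86, 0) = 0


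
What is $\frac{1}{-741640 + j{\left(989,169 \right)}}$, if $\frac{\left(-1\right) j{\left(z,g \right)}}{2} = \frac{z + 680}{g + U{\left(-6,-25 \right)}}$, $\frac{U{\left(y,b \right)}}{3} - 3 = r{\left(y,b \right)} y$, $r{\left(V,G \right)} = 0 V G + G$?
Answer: $- \frac{314}{232876629} \approx -1.3484 \cdot 10^{-6}$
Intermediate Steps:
$r{\left(V,G \right)} = G$ ($r{\left(V,G \right)} = 0 G + G = 0 + G = G$)
$U{\left(y,b \right)} = 9 + 3 b y$
$j{\left(z,g \right)} = - \frac{2 \left(680 + z\right)}{459 + g}$ ($j{\left(z,g \right)} = - 2 \frac{z + 680}{g + \left(9 + 3 \left(-25\right) \left(-6\right)\right)} = - 2 \frac{680 + z}{g + \left(9 + 450\right)} = - 2 \frac{680 + z}{g + 459} = - 2 \frac{680 + z}{459 + g} = - \frac{2 \left(680 + z\right)}{459 + g}$)
$\frac{1}{-741640 + j{\left(989,169 \right)}} = \frac{1}{-741640 + \frac{2 \left(-680 - 989\right)}{459 + 169}} = \frac{1}{-741640 + \frac{2 \left(-680 - 989\right)}{628}} = \frac{1}{-741640 + 2 \cdot \frac{1}{628} \left(-1669\right)} = \frac{1}{-741640 - \frac{1669}{314}} = \frac{1}{- \frac{232876629}{314}} = - \frac{314}{232876629}$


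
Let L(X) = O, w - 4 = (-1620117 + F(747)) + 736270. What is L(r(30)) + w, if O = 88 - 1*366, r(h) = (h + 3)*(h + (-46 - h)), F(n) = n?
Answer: -883374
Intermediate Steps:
r(h) = -138 - 46*h (r(h) = (3 + h)*(-46) = -138 - 46*h)
O = -278 (O = 88 - 366 = -278)
w = -883096 (w = 4 + ((-1620117 + 747) + 736270) = 4 + (-1619370 + 736270) = 4 - 883100 = -883096)
L(X) = -278
L(r(30)) + w = -278 - 883096 = -883374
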